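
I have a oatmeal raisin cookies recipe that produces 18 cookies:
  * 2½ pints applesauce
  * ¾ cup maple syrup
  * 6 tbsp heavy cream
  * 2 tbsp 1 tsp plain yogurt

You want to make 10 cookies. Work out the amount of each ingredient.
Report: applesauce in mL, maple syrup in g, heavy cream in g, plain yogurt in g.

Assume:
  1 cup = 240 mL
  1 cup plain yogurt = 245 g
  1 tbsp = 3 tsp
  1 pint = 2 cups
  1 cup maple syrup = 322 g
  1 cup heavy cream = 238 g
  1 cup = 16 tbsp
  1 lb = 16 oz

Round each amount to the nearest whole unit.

applesauce: 667 mL; maple syrup: 134 g; heavy cream: 50 g; plain yogurt: 20 g

Scaling factor: 10/18 = 5/9.
applesauce: 2.5 pint × 5/9 × 2 cup/pint × 240 mL/cup ≈ 667 mL
maple syrup: 0.75 cup × 5/9 × 322 g/cup ≈ 134 g
heavy cream: 6 tbsp × 5/9 ÷ 16 tbsp/cup × 238 g/cup ≈ 50 g
plain yogurt: (2 tbsp + 1 tsp = 7/3 tbsp) × 5/9 ÷ 16 tbsp/cup × 245 g/cup ≈ 20 g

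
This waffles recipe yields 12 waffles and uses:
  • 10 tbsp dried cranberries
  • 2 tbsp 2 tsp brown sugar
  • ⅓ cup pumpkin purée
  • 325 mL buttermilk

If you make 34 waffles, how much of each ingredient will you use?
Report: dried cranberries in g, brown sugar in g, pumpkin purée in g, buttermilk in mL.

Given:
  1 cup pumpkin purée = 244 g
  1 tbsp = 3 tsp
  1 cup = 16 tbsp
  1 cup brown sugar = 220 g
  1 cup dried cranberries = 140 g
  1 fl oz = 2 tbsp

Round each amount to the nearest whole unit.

dried cranberries: 248 g; brown sugar: 104 g; pumpkin purée: 230 g; buttermilk: 921 mL

Scaling factor: 34/12 = 17/6.
dried cranberries: 10 tbsp × 17/6 ÷ 16 tbsp/cup × 140 g/cup ≈ 248 g
brown sugar: (2 tbsp + 2 tsp = 8/3 tbsp) × 17/6 ÷ 16 tbsp/cup × 220 g/cup ≈ 104 g
pumpkin purée: 1/3 cup × 17/6 × 244 g/cup ≈ 230 g
buttermilk: 325 mL × 17/6 ≈ 921 mL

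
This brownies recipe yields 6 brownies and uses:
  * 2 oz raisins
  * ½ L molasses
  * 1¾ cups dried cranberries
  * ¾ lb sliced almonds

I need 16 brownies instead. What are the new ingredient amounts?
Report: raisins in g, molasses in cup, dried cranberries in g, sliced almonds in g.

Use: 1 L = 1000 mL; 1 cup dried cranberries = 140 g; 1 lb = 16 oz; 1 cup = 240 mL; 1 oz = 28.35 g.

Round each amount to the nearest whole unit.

raisins: 151 g; molasses: 6 cup; dried cranberries: 653 g; sliced almonds: 907 g

Scaling factor: 16/6 = 8/3.
raisins: 2 oz × 8/3 × 28.35 g/oz ≈ 151 g
molasses: 0.5 L × 8/3 × 1000 mL/L ÷ 240 mL/cup ≈ 6 cup
dried cranberries: 1.75 cup × 8/3 × 140 g/cup ≈ 653 g
sliced almonds: 0.75 lb × 8/3 × 16 oz/lb × 28.35 g/oz ≈ 907 g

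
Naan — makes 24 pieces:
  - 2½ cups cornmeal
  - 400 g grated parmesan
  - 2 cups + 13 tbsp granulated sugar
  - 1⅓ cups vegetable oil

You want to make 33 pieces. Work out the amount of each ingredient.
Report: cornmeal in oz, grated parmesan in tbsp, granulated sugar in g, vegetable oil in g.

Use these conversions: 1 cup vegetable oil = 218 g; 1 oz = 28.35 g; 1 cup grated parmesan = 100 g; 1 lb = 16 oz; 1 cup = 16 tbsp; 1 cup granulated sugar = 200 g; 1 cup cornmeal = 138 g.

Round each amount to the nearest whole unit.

cornmeal: 17 oz; grated parmesan: 88 tbsp; granulated sugar: 773 g; vegetable oil: 400 g

Scaling factor: 33/24 = 11/8 = 1.375.
cornmeal: 2.5 cup × 11/8 × 138 g/cup ÷ 28.35 g/oz ≈ 17 oz
grated parmesan: 400 g × 11/8 ÷ 100 g/cup × 16 tbsp/cup = 88 tbsp
granulated sugar: (2 cup + 13 tbsp = 2.8125 cup) × 11/8 × 200 g/cup ≈ 773 g
vegetable oil: 4/3 cup × 11/8 × 218 g/cup ≈ 400 g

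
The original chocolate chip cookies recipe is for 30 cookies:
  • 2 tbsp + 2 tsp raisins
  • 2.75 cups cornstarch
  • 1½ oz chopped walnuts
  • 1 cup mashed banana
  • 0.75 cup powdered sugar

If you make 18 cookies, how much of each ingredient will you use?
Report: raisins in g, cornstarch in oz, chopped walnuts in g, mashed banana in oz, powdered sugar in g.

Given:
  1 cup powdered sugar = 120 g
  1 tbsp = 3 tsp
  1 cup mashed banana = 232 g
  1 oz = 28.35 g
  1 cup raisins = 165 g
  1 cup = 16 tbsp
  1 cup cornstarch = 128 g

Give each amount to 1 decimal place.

raisins: 16.5 g; cornstarch: 7.4 oz; chopped walnuts: 25.5 g; mashed banana: 4.9 oz; powdered sugar: 54.0 g

Scaling factor: 18/30 = 3/5 = 0.6.
raisins: (2 tbsp + 2 tsp = 8/3 tbsp) × 3/5 ÷ 16 tbsp/cup × 165 g/cup = 16.5 g
cornstarch: 2.75 cup × 3/5 × 128 g/cup ÷ 28.35 g/oz ≈ 7.4 oz
chopped walnuts: 1.5 oz × 3/5 × 28.35 g/oz ≈ 25.5 g
mashed banana: 1 cup × 3/5 × 232 g/cup ÷ 28.35 g/oz ≈ 4.9 oz
powdered sugar: 0.75 cup × 3/5 × 120 g/cup = 54.0 g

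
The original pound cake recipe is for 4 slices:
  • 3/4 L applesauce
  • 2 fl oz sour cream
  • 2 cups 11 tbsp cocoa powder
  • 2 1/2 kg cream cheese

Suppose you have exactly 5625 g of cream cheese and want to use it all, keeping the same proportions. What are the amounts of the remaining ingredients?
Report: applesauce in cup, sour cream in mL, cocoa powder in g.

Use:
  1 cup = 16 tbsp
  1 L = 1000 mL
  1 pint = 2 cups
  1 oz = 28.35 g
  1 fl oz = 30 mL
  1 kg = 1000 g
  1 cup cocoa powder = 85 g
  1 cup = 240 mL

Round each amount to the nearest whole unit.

applesauce: 7 cup; sour cream: 135 mL; cocoa powder: 514 g

The original recipe has 2500 g of cream cheese, so the scaling factor is 5625 ÷ 2500 = 9/4 = 2.25.
applesauce: 0.75 L × 9/4 × 1000 mL/L ÷ 240 mL/cup ≈ 7 cup
sour cream: 2 fl oz × 9/4 × 30 mL/fl oz = 135 mL
cocoa powder: (2 cup + 11 tbsp = 2.6875 cup) × 9/4 × 85 g/cup ≈ 514 g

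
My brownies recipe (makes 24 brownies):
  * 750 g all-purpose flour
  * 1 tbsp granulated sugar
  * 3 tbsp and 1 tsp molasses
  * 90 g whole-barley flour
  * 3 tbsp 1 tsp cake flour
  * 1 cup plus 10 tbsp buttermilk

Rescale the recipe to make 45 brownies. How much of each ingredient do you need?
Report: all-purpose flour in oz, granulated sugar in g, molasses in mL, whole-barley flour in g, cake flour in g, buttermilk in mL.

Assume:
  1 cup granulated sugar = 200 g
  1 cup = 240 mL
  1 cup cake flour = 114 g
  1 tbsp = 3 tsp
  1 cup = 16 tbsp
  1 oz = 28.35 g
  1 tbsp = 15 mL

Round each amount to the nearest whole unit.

Scaling factor: 45/24 = 15/8 = 1.875.
all-purpose flour: 750 g × 15/8 ÷ 28.35 g/oz ≈ 50 oz
granulated sugar: 1 tbsp × 15/8 ÷ 16 tbsp/cup × 200 g/cup ≈ 23 g
molasses: (3 tbsp + 1 tsp = 10/3 tbsp) × 15/8 × 15 mL/tbsp ≈ 94 mL
whole-barley flour: 90 g × 15/8 ≈ 169 g
cake flour: (3 tbsp + 1 tsp = 10/3 tbsp) × 15/8 ÷ 16 tbsp/cup × 114 g/cup ≈ 45 g
buttermilk: (1 cup + 10 tbsp = 1.625 cup) × 15/8 × 240 mL/cup ≈ 731 mL

all-purpose flour: 50 oz; granulated sugar: 23 g; molasses: 94 mL; whole-barley flour: 169 g; cake flour: 45 g; buttermilk: 731 mL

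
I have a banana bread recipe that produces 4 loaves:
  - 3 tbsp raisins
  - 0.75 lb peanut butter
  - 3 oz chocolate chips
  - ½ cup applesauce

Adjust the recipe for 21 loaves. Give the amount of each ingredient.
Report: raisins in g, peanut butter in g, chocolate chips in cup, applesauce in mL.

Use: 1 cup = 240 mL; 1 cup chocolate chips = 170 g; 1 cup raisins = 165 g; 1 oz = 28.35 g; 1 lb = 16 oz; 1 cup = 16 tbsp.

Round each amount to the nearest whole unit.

raisins: 162 g; peanut butter: 1786 g; chocolate chips: 3 cup; applesauce: 630 mL

Scaling factor: 21/4 = 5.25.
raisins: 3 tbsp × 21/4 ÷ 16 tbsp/cup × 165 g/cup ≈ 162 g
peanut butter: 0.75 lb × 21/4 × 16 oz/lb × 28.35 g/oz ≈ 1786 g
chocolate chips: 3 oz × 21/4 × 28.35 g/oz ÷ 170 g/cup ≈ 3 cup
applesauce: 0.5 cup × 21/4 × 240 mL/cup = 630 mL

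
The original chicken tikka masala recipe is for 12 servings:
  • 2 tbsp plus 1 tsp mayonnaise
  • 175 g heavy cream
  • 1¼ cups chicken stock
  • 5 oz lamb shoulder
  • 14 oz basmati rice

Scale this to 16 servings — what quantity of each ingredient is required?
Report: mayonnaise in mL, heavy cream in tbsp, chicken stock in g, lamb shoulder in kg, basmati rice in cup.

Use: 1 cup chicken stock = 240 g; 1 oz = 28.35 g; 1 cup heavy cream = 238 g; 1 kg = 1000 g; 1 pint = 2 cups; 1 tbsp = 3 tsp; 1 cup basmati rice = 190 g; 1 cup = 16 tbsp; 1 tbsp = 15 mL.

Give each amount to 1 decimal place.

mayonnaise: 46.7 mL; heavy cream: 15.7 tbsp; chicken stock: 400.0 g; lamb shoulder: 0.2 kg; basmati rice: 2.8 cup

Scaling factor: 16/12 = 4/3.
mayonnaise: (2 tbsp + 1 tsp = 7/3 tbsp) × 4/3 × 15 mL/tbsp ≈ 46.7 mL
heavy cream: 175 g × 4/3 ÷ 238 g/cup × 16 tbsp/cup ≈ 15.7 tbsp
chicken stock: 1.25 cup × 4/3 × 240 g/cup = 400.0 g
lamb shoulder: 5 oz × 4/3 × 28.35 g/oz ÷ 1000 g/kg ≈ 0.2 kg
basmati rice: 14 oz × 4/3 × 28.35 g/oz ÷ 190 g/cup ≈ 2.8 cup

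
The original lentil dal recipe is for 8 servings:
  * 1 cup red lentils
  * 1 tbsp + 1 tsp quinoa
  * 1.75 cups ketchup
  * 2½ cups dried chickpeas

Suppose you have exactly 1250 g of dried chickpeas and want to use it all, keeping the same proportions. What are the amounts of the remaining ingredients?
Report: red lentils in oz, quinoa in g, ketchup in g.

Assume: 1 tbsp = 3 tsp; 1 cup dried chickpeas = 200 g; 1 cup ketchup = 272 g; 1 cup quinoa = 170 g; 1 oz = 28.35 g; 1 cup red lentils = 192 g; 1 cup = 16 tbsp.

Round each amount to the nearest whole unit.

red lentils: 17 oz; quinoa: 35 g; ketchup: 1190 g

The original recipe has 500 g of dried chickpeas, so the scaling factor is 1250 ÷ 500 = 5/2 = 2.5.
red lentils: 1 cup × 5/2 × 192 g/cup ÷ 28.35 g/oz ≈ 17 oz
quinoa: (1 tbsp + 1 tsp = 4/3 tbsp) × 5/2 ÷ 16 tbsp/cup × 170 g/cup ≈ 35 g
ketchup: 1.75 cup × 5/2 × 272 g/cup = 1190 g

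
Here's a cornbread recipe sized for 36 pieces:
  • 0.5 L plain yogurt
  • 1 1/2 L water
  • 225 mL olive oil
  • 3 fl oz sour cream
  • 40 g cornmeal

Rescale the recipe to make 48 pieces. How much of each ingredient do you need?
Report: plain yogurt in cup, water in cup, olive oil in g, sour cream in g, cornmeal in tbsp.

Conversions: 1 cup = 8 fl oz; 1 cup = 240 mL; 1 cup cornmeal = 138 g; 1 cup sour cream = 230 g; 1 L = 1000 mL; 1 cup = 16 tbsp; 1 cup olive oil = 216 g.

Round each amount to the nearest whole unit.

plain yogurt: 3 cup; water: 8 cup; olive oil: 270 g; sour cream: 115 g; cornmeal: 6 tbsp

Scaling factor: 48/36 = 4/3.
plain yogurt: 0.5 L × 4/3 × 1000 mL/L ÷ 240 mL/cup ≈ 3 cup
water: 1.5 L × 4/3 × 1000 mL/L ÷ 240 mL/cup ≈ 8 cup
olive oil: 225 mL × 4/3 ÷ 240 mL/cup × 216 g/cup = 270 g
sour cream: 3 fl oz × 4/3 ÷ 8 fl oz/cup × 230 g/cup = 115 g
cornmeal: 40 g × 4/3 ÷ 138 g/cup × 16 tbsp/cup ≈ 6 tbsp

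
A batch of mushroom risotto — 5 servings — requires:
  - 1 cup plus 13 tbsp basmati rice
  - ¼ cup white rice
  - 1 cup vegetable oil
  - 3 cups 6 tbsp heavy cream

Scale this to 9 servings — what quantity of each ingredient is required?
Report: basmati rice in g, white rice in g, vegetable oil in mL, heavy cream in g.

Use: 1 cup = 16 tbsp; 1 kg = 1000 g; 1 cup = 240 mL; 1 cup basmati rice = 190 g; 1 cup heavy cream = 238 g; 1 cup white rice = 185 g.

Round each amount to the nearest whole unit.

basmati rice: 620 g; white rice: 83 g; vegetable oil: 432 mL; heavy cream: 1446 g

Scaling factor: 9/5 = 1.8.
basmati rice: (1 cup + 13 tbsp = 1.8125 cup) × 9/5 × 190 g/cup ≈ 620 g
white rice: 0.25 cup × 9/5 × 185 g/cup ≈ 83 g
vegetable oil: 1 cup × 9/5 × 240 mL/cup = 432 mL
heavy cream: (3 cup + 6 tbsp = 3.375 cup) × 9/5 × 238 g/cup ≈ 1446 g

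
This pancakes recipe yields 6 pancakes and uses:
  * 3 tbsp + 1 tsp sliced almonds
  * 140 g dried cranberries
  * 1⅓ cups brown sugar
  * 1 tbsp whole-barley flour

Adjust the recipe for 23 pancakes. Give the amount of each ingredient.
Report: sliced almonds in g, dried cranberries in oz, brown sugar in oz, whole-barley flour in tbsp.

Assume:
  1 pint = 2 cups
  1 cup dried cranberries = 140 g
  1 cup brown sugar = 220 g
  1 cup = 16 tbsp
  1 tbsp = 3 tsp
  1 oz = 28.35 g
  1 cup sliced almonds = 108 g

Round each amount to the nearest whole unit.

Scaling factor: 23/6.
sliced almonds: (3 tbsp + 1 tsp = 10/3 tbsp) × 23/6 ÷ 16 tbsp/cup × 108 g/cup ≈ 86 g
dried cranberries: 140 g × 23/6 ÷ 28.35 g/oz ≈ 19 oz
brown sugar: 4/3 cup × 23/6 × 220 g/cup ÷ 28.35 g/oz ≈ 40 oz
whole-barley flour: 1 tbsp × 23/6 ≈ 4 tbsp

sliced almonds: 86 g; dried cranberries: 19 oz; brown sugar: 40 oz; whole-barley flour: 4 tbsp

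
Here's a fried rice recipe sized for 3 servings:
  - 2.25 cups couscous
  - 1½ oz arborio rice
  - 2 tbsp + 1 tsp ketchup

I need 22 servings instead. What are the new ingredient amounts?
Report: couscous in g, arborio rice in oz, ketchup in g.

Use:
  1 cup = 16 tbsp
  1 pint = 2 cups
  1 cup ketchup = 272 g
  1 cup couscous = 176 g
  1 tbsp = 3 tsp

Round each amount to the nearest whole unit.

couscous: 2904 g; arborio rice: 11 oz; ketchup: 291 g

Scaling factor: 22/3.
couscous: 2.25 cup × 22/3 × 176 g/cup = 2904 g
arborio rice: 1.5 oz × 22/3 = 11 oz
ketchup: (2 tbsp + 1 tsp = 7/3 tbsp) × 22/3 ÷ 16 tbsp/cup × 272 g/cup ≈ 291 g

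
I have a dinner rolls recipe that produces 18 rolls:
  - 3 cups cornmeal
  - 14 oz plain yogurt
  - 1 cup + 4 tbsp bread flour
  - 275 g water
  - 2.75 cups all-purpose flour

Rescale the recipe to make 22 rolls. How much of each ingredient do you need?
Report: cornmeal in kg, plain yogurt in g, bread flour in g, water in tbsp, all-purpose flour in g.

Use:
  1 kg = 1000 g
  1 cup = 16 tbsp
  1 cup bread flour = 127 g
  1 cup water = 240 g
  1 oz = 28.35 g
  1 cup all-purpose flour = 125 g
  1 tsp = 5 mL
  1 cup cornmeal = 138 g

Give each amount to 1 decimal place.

cornmeal: 0.5 kg; plain yogurt: 485.1 g; bread flour: 194.0 g; water: 22.4 tbsp; all-purpose flour: 420.1 g

Scaling factor: 22/18 = 11/9.
cornmeal: 3 cup × 11/9 × 138 g/cup ÷ 1000 g/kg ≈ 0.5 kg
plain yogurt: 14 oz × 11/9 × 28.35 g/oz = 485.1 g
bread flour: (1 cup + 4 tbsp = 1.25 cup) × 11/9 × 127 g/cup ≈ 194.0 g
water: 275 g × 11/9 ÷ 240 g/cup × 16 tbsp/cup ≈ 22.4 tbsp
all-purpose flour: 2.75 cup × 11/9 × 125 g/cup ≈ 420.1 g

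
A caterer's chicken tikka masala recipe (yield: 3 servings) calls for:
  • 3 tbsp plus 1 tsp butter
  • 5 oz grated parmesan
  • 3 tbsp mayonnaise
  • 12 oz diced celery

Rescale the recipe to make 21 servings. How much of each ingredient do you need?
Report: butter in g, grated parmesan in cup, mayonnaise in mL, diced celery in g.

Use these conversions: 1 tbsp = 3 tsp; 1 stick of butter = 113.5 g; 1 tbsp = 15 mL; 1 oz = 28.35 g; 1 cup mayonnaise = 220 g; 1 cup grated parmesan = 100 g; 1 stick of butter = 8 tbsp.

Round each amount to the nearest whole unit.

Scaling factor: 21/3 = 7.
butter: (3 tbsp + 1 tsp = 10/3 tbsp) × 7 ÷ 8 tbsp/stick × 113.5 g/stick ≈ 331 g
grated parmesan: 5 oz × 7 × 28.35 g/oz ÷ 100 g/cup ≈ 10 cup
mayonnaise: 3 tbsp × 7 × 15 mL/tbsp = 315 mL
diced celery: 12 oz × 7 × 28.35 g/oz ≈ 2381 g

butter: 331 g; grated parmesan: 10 cup; mayonnaise: 315 mL; diced celery: 2381 g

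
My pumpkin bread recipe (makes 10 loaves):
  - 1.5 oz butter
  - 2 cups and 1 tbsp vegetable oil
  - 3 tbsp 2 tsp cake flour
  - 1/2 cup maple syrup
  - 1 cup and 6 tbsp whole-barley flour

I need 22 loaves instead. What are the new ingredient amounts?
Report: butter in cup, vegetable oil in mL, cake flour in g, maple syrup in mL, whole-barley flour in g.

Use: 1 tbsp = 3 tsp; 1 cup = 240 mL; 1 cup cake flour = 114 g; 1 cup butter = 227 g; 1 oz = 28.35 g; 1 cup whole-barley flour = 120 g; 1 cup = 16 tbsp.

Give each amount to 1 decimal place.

Scaling factor: 22/10 = 11/5 = 2.2.
butter: 1.5 oz × 11/5 × 28.35 g/oz ÷ 227 g/cup ≈ 0.4 cup
vegetable oil: (2 cup + 1 tbsp = 2.0625 cup) × 11/5 × 240 mL/cup = 1089.0 mL
cake flour: (3 tbsp + 2 tsp = 11/3 tbsp) × 11/5 ÷ 16 tbsp/cup × 114 g/cup ≈ 57.5 g
maple syrup: 0.5 cup × 11/5 × 240 mL/cup = 264.0 mL
whole-barley flour: (1 cup + 6 tbsp = 1.375 cup) × 11/5 × 120 g/cup = 363.0 g

butter: 0.4 cup; vegetable oil: 1089.0 mL; cake flour: 57.5 g; maple syrup: 264.0 mL; whole-barley flour: 363.0 g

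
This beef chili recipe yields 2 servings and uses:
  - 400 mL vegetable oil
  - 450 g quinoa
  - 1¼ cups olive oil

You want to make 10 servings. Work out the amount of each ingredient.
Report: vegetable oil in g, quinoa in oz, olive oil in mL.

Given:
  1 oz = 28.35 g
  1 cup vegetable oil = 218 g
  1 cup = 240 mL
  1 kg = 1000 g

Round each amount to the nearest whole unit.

vegetable oil: 1817 g; quinoa: 79 oz; olive oil: 1500 mL

Scaling factor: 10/2 = 5.
vegetable oil: 400 mL × 5 ÷ 240 mL/cup × 218 g/cup ≈ 1817 g
quinoa: 450 g × 5 ÷ 28.35 g/oz ≈ 79 oz
olive oil: 1.25 cup × 5 × 240 mL/cup = 1500 mL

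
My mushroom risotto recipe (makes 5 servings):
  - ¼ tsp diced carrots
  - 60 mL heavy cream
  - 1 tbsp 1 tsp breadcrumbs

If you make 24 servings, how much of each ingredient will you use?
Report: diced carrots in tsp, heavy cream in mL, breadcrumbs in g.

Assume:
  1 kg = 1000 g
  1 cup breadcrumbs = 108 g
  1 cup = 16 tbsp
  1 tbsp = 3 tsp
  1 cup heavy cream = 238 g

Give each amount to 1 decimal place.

diced carrots: 1.2 tsp; heavy cream: 288.0 mL; breadcrumbs: 43.2 g

Scaling factor: 24/5 = 4.8.
diced carrots: 0.25 tsp × 24/5 = 1.2 tsp
heavy cream: 60 mL × 24/5 = 288.0 mL
breadcrumbs: (1 tbsp + 1 tsp = 4/3 tbsp) × 24/5 ÷ 16 tbsp/cup × 108 g/cup = 43.2 g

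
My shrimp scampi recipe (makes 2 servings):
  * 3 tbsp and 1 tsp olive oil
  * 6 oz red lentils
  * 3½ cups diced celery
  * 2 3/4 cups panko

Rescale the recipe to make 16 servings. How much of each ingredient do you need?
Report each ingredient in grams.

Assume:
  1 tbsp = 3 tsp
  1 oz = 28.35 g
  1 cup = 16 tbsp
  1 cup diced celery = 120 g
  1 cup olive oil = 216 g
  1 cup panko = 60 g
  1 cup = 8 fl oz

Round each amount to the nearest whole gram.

Scaling factor: 16/2 = 8.
olive oil: (3 tbsp + 1 tsp = 10/3 tbsp) × 8 ÷ 16 tbsp/cup × 216 g/cup = 360 g
red lentils: 6 oz × 8 × 28.35 g/oz ≈ 1361 g
diced celery: 3.5 cup × 8 × 120 g/cup = 3360 g
panko: 2.75 cup × 8 × 60 g/cup = 1320 g

olive oil: 360 g; red lentils: 1361 g; diced celery: 3360 g; panko: 1320 g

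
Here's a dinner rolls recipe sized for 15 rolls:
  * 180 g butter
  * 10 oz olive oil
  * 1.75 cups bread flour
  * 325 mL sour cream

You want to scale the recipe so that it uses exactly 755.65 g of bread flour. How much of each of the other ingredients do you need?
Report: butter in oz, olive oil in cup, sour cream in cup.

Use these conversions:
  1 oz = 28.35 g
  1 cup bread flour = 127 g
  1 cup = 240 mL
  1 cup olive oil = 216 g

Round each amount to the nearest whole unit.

butter: 22 oz; olive oil: 4 cup; sour cream: 5 cup

The original recipe has 222.25 g of bread flour, so the scaling factor is 755.65 ÷ 222.25 = 17/5 = 3.4.
butter: 180 g × 17/5 ÷ 28.35 g/oz ≈ 22 oz
olive oil: 10 oz × 17/5 × 28.35 g/oz ÷ 216 g/cup ≈ 4 cup
sour cream: 325 mL × 17/5 ÷ 240 mL/cup ≈ 5 cup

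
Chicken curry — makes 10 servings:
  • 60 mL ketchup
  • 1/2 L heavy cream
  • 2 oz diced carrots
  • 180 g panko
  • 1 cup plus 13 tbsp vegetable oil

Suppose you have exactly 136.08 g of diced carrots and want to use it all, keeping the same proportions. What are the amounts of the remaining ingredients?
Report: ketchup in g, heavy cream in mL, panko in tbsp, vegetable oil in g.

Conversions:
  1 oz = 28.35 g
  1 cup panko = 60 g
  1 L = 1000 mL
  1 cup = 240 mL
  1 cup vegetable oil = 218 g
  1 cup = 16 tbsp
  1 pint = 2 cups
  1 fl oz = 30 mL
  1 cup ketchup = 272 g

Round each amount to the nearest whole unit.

ketchup: 163 g; heavy cream: 1200 mL; panko: 115 tbsp; vegetable oil: 948 g

The original recipe has 56.7 g of diced carrots, so the scaling factor is 136.08 ÷ 56.7 = 12/5 = 2.4.
ketchup: 60 mL × 12/5 ÷ 240 mL/cup × 272 g/cup ≈ 163 g
heavy cream: 0.5 L × 12/5 × 1000 mL/L = 1200 mL
panko: 180 g × 12/5 ÷ 60 g/cup × 16 tbsp/cup ≈ 115 tbsp
vegetable oil: (1 cup + 13 tbsp = 1.8125 cup) × 12/5 × 218 g/cup ≈ 948 g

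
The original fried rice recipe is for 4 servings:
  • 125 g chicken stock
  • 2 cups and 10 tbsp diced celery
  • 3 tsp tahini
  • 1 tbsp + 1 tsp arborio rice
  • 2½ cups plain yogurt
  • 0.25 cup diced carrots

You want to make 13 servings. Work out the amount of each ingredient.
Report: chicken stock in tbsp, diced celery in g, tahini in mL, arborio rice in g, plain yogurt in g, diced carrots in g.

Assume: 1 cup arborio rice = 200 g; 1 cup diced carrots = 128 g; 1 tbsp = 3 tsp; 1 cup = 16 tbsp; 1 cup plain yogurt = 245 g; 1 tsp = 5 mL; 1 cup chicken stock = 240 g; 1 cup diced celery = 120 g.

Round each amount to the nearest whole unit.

Scaling factor: 13/4 = 3.25.
chicken stock: 125 g × 13/4 ÷ 240 g/cup × 16 tbsp/cup ≈ 27 tbsp
diced celery: (2 cup + 10 tbsp = 2.625 cup) × 13/4 × 120 g/cup ≈ 1024 g
tahini: 3 tsp × 13/4 × 5 mL/tsp ≈ 49 mL
arborio rice: (1 tbsp + 1 tsp = 4/3 tbsp) × 13/4 ÷ 16 tbsp/cup × 200 g/cup ≈ 54 g
plain yogurt: 2.5 cup × 13/4 × 245 g/cup ≈ 1991 g
diced carrots: 0.25 cup × 13/4 × 128 g/cup = 104 g

chicken stock: 27 tbsp; diced celery: 1024 g; tahini: 49 mL; arborio rice: 54 g; plain yogurt: 1991 g; diced carrots: 104 g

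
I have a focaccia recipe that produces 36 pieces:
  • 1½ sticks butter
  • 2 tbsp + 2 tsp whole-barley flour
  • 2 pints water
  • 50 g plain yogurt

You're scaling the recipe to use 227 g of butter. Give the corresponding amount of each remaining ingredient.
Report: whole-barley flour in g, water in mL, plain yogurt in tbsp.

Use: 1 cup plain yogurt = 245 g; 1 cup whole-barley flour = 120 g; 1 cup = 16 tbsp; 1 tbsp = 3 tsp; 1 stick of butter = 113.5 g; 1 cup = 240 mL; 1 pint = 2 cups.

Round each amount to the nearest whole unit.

The original recipe has 170.25 g of butter, so the scaling factor is 227 ÷ 170.25 = 4/3.
whole-barley flour: (2 tbsp + 2 tsp = 8/3 tbsp) × 4/3 ÷ 16 tbsp/cup × 120 g/cup ≈ 27 g
water: 2 pint × 4/3 × 2 cup/pint × 240 mL/cup = 1280 mL
plain yogurt: 50 g × 4/3 ÷ 245 g/cup × 16 tbsp/cup ≈ 4 tbsp

whole-barley flour: 27 g; water: 1280 mL; plain yogurt: 4 tbsp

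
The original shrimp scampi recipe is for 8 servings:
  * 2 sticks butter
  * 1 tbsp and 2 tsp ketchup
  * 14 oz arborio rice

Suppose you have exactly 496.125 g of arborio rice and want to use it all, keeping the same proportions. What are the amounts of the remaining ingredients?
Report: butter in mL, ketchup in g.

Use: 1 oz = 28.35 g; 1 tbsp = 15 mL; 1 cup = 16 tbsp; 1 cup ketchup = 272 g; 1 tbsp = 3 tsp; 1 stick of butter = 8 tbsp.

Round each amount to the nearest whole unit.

butter: 300 mL; ketchup: 35 g

The original recipe has 396.9 g of arborio rice, so the scaling factor is 496.125 ÷ 396.9 = 5/4 = 1.25.
butter: 2 stick × 5/4 × 8 tbsp/stick × 15 mL/tbsp = 300 mL
ketchup: (1 tbsp + 2 tsp = 5/3 tbsp) × 5/4 ÷ 16 tbsp/cup × 272 g/cup ≈ 35 g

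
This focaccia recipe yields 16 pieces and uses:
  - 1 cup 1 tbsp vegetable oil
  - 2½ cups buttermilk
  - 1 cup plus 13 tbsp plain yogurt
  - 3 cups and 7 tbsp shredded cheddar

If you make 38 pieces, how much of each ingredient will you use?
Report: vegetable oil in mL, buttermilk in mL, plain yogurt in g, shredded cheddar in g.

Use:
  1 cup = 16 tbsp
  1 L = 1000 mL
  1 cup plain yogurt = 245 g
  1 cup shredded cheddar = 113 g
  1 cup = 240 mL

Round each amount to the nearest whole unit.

vegetable oil: 606 mL; buttermilk: 1425 mL; plain yogurt: 1055 g; shredded cheddar: 923 g

Scaling factor: 38/16 = 19/8 = 2.375.
vegetable oil: (1 cup + 1 tbsp = 1.0625 cup) × 19/8 × 240 mL/cup ≈ 606 mL
buttermilk: 2.5 cup × 19/8 × 240 mL/cup = 1425 mL
plain yogurt: (1 cup + 13 tbsp = 1.8125 cup) × 19/8 × 245 g/cup ≈ 1055 g
shredded cheddar: (3 cup + 7 tbsp = 3.4375 cup) × 19/8 × 113 g/cup ≈ 923 g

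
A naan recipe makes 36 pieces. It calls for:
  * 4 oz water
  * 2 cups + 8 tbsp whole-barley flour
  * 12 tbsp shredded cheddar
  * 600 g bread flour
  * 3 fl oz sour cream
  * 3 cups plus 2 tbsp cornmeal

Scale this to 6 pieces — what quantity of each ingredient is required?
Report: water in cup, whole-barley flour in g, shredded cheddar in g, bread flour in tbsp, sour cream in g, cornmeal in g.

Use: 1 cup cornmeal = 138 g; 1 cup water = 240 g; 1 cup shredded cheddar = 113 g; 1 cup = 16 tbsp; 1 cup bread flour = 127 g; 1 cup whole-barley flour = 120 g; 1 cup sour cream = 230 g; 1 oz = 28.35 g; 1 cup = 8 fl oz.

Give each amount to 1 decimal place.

water: 0.1 cup; whole-barley flour: 50.0 g; shredded cheddar: 14.1 g; bread flour: 12.6 tbsp; sour cream: 14.4 g; cornmeal: 71.9 g

Scaling factor: 6/36 = 1/6.
water: 4 oz × 1/6 × 28.35 g/oz ÷ 240 g/cup ≈ 0.1 cup
whole-barley flour: (2 cup + 8 tbsp = 2.5 cup) × 1/6 × 120 g/cup = 50.0 g
shredded cheddar: 12 tbsp × 1/6 ÷ 16 tbsp/cup × 113 g/cup ≈ 14.1 g
bread flour: 600 g × 1/6 ÷ 127 g/cup × 16 tbsp/cup ≈ 12.6 tbsp
sour cream: 3 fl oz × 1/6 ÷ 8 fl oz/cup × 230 g/cup ≈ 14.4 g
cornmeal: (3 cup + 2 tbsp = 3.125 cup) × 1/6 × 138 g/cup ≈ 71.9 g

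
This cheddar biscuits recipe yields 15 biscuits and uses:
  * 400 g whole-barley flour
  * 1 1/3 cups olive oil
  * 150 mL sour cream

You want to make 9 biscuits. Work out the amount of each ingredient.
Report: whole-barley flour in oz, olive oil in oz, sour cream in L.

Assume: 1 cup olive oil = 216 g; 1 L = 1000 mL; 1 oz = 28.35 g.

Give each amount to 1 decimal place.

whole-barley flour: 8.5 oz; olive oil: 6.1 oz; sour cream: 0.1 L

Scaling factor: 9/15 = 3/5 = 0.6.
whole-barley flour: 400 g × 3/5 ÷ 28.35 g/oz ≈ 8.5 oz
olive oil: 4/3 cup × 3/5 × 216 g/cup ÷ 28.35 g/oz ≈ 6.1 oz
sour cream: 150 mL × 3/5 ÷ 1000 mL/L ≈ 0.1 L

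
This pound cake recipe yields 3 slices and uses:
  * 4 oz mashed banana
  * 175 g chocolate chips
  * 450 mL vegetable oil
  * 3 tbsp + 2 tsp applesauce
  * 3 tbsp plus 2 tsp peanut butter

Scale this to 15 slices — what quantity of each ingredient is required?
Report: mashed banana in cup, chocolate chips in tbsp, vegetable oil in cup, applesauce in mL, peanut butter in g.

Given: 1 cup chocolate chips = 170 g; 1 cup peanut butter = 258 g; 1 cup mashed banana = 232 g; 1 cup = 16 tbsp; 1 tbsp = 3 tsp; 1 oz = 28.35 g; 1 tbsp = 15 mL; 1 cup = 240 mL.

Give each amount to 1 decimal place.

Scaling factor: 15/3 = 5.
mashed banana: 4 oz × 5 × 28.35 g/oz ÷ 232 g/cup ≈ 2.4 cup
chocolate chips: 175 g × 5 ÷ 170 g/cup × 16 tbsp/cup ≈ 82.4 tbsp
vegetable oil: 450 mL × 5 ÷ 240 mL/cup ≈ 9.4 cup
applesauce: (3 tbsp + 2 tsp = 11/3 tbsp) × 5 × 15 mL/tbsp = 275.0 mL
peanut butter: (3 tbsp + 2 tsp = 11/3 tbsp) × 5 ÷ 16 tbsp/cup × 258 g/cup ≈ 295.6 g

mashed banana: 2.4 cup; chocolate chips: 82.4 tbsp; vegetable oil: 9.4 cup; applesauce: 275.0 mL; peanut butter: 295.6 g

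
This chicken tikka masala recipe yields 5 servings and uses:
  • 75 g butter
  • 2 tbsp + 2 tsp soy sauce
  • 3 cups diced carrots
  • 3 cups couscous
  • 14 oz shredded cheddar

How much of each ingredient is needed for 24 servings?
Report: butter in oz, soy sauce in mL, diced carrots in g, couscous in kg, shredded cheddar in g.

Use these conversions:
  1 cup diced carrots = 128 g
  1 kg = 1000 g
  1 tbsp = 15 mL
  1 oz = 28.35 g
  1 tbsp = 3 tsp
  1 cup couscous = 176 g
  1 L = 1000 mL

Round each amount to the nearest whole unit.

Scaling factor: 24/5 = 4.8.
butter: 75 g × 24/5 ÷ 28.35 g/oz ≈ 13 oz
soy sauce: (2 tbsp + 2 tsp = 8/3 tbsp) × 24/5 × 15 mL/tbsp = 192 mL
diced carrots: 3 cup × 24/5 × 128 g/cup ≈ 1843 g
couscous: 3 cup × 24/5 × 176 g/cup ÷ 1000 g/kg ≈ 3 kg
shredded cheddar: 14 oz × 24/5 × 28.35 g/oz ≈ 1905 g

butter: 13 oz; soy sauce: 192 mL; diced carrots: 1843 g; couscous: 3 kg; shredded cheddar: 1905 g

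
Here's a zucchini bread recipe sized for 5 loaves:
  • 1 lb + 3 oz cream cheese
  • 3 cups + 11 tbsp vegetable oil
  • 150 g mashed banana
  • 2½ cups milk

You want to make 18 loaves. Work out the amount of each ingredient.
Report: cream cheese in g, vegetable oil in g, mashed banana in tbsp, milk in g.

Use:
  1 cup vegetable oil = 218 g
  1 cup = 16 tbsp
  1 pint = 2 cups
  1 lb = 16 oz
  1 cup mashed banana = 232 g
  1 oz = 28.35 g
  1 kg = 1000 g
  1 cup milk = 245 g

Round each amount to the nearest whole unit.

cream cheese: 1939 g; vegetable oil: 2894 g; mashed banana: 37 tbsp; milk: 2205 g

Scaling factor: 18/5 = 3.6.
cream cheese: (1 lb + 3 oz = 1.1875 lb) × 18/5 × 16 oz/lb × 28.35 g/oz ≈ 1939 g
vegetable oil: (3 cup + 11 tbsp = 3.6875 cup) × 18/5 × 218 g/cup ≈ 2894 g
mashed banana: 150 g × 18/5 ÷ 232 g/cup × 16 tbsp/cup ≈ 37 tbsp
milk: 2.5 cup × 18/5 × 245 g/cup = 2205 g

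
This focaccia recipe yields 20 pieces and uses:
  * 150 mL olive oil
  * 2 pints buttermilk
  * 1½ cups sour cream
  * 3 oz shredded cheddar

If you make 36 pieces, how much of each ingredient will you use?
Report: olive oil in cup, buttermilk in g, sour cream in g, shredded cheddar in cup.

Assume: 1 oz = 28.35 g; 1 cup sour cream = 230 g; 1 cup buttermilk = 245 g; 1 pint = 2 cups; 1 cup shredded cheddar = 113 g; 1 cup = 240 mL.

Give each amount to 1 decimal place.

olive oil: 1.1 cup; buttermilk: 1764.0 g; sour cream: 621.0 g; shredded cheddar: 1.4 cup

Scaling factor: 36/20 = 9/5 = 1.8.
olive oil: 150 mL × 9/5 ÷ 240 mL/cup ≈ 1.1 cup
buttermilk: 2 pint × 9/5 × 2 cup/pint × 245 g/cup = 1764.0 g
sour cream: 1.5 cup × 9/5 × 230 g/cup = 621.0 g
shredded cheddar: 3 oz × 9/5 × 28.35 g/oz ÷ 113 g/cup ≈ 1.4 cup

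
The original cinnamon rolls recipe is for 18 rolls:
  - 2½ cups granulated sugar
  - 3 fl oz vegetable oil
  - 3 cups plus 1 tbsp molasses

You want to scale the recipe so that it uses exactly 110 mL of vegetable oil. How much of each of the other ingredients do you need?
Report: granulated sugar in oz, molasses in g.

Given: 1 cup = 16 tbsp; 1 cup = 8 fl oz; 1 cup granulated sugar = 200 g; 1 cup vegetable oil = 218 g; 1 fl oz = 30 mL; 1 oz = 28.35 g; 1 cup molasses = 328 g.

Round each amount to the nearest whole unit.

granulated sugar: 22 oz; molasses: 1228 g

The original recipe has 90 mL of vegetable oil, so the scaling factor is 110 ÷ 90 = 11/9.
granulated sugar: 2.5 cup × 11/9 × 200 g/cup ÷ 28.35 g/oz ≈ 22 oz
molasses: (3 cup + 1 tbsp = 3.0625 cup) × 11/9 × 328 g/cup ≈ 1228 g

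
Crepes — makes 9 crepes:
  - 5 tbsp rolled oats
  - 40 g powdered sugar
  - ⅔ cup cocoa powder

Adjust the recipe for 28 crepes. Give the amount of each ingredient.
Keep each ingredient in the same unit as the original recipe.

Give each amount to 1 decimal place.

Scaling factor: 28/9.
rolled oats: 5 tbsp × 28/9 ≈ 15.6 tbsp
powdered sugar: 40 g × 28/9 ≈ 124.4 g
cocoa powder: 2/3 cup × 28/9 ≈ 2.1 cup

rolled oats: 15.6 tbsp; powdered sugar: 124.4 g; cocoa powder: 2.1 cup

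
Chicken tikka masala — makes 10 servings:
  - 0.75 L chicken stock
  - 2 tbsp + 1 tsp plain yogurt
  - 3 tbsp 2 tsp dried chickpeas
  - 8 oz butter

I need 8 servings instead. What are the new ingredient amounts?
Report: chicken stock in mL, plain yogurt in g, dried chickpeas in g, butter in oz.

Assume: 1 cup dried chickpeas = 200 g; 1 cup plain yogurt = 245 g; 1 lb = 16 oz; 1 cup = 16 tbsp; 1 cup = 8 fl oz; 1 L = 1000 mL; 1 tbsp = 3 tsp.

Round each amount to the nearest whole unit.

chicken stock: 600 mL; plain yogurt: 29 g; dried chickpeas: 37 g; butter: 6 oz

Scaling factor: 8/10 = 4/5 = 0.8.
chicken stock: 0.75 L × 4/5 × 1000 mL/L = 600 mL
plain yogurt: (2 tbsp + 1 tsp = 7/3 tbsp) × 4/5 ÷ 16 tbsp/cup × 245 g/cup ≈ 29 g
dried chickpeas: (3 tbsp + 2 tsp = 11/3 tbsp) × 4/5 ÷ 16 tbsp/cup × 200 g/cup ≈ 37 g
butter: 8 oz × 4/5 ≈ 6 oz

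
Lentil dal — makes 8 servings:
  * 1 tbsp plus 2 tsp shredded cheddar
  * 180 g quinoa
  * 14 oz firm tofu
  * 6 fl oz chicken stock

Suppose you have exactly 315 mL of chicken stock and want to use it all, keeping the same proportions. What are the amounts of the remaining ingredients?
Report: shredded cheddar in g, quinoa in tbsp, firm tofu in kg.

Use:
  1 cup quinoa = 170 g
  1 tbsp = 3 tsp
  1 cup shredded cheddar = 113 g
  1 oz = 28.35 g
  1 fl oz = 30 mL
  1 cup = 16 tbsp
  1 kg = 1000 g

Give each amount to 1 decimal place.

shredded cheddar: 20.6 g; quinoa: 29.6 tbsp; firm tofu: 0.7 kg

The original recipe has 180 mL of chicken stock, so the scaling factor is 315 ÷ 180 = 7/4 = 1.75.
shredded cheddar: (1 tbsp + 2 tsp = 5/3 tbsp) × 7/4 ÷ 16 tbsp/cup × 113 g/cup ≈ 20.6 g
quinoa: 180 g × 7/4 ÷ 170 g/cup × 16 tbsp/cup ≈ 29.6 tbsp
firm tofu: 14 oz × 7/4 × 28.35 g/oz ÷ 1000 g/kg ≈ 0.7 kg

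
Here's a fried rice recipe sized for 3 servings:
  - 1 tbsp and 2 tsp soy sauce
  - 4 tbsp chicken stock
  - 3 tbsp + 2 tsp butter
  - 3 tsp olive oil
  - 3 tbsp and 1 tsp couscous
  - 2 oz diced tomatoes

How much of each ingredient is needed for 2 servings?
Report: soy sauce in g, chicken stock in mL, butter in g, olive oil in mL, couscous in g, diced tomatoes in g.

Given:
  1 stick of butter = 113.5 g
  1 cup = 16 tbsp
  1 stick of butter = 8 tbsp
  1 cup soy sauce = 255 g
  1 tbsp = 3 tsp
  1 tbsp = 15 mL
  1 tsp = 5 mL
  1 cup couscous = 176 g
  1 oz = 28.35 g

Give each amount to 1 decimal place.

soy sauce: 17.7 g; chicken stock: 40.0 mL; butter: 34.7 g; olive oil: 10.0 mL; couscous: 24.4 g; diced tomatoes: 37.8 g

Scaling factor: 2/3.
soy sauce: (1 tbsp + 2 tsp = 5/3 tbsp) × 2/3 ÷ 16 tbsp/cup × 255 g/cup ≈ 17.7 g
chicken stock: 4 tbsp × 2/3 × 15 mL/tbsp = 40.0 mL
butter: (3 tbsp + 2 tsp = 11/3 tbsp) × 2/3 ÷ 8 tbsp/stick × 113.5 g/stick ≈ 34.7 g
olive oil: 3 tsp × 2/3 × 5 mL/tsp = 10.0 mL
couscous: (3 tbsp + 1 tsp = 10/3 tbsp) × 2/3 ÷ 16 tbsp/cup × 176 g/cup ≈ 24.4 g
diced tomatoes: 2 oz × 2/3 × 28.35 g/oz = 37.8 g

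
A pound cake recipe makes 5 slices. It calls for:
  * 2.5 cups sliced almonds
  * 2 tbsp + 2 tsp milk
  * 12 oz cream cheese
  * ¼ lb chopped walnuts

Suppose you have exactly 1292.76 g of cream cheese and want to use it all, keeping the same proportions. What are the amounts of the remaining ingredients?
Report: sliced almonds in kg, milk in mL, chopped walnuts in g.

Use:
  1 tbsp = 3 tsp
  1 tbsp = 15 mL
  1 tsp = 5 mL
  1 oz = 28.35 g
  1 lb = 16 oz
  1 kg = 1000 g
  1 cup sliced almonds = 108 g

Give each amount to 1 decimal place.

The original recipe has 340.2 g of cream cheese, so the scaling factor is 1292.76 ÷ 340.2 = 19/5 = 3.8.
sliced almonds: 2.5 cup × 19/5 × 108 g/cup ÷ 1000 g/kg ≈ 1.0 kg
milk: (2 tbsp + 2 tsp = 8/3 tbsp) × 19/5 × 15 mL/tbsp = 152.0 mL
chopped walnuts: 0.25 lb × 19/5 × 16 oz/lb × 28.35 g/oz ≈ 430.9 g

sliced almonds: 1.0 kg; milk: 152.0 mL; chopped walnuts: 430.9 g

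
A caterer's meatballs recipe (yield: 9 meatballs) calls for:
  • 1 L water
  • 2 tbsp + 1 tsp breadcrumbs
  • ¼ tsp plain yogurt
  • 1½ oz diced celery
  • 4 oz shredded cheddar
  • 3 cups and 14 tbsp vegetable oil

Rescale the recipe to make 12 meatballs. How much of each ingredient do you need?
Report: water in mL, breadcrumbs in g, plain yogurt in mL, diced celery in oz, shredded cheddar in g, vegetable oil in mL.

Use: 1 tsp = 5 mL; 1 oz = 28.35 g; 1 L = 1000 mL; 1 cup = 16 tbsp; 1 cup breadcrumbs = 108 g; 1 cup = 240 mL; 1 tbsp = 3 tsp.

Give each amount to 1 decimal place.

water: 1333.3 mL; breadcrumbs: 21.0 g; plain yogurt: 1.7 mL; diced celery: 2.0 oz; shredded cheddar: 151.2 g; vegetable oil: 1240.0 mL

Scaling factor: 12/9 = 4/3.
water: 1 L × 4/3 × 1000 mL/L ≈ 1333.3 mL
breadcrumbs: (2 tbsp + 1 tsp = 7/3 tbsp) × 4/3 ÷ 16 tbsp/cup × 108 g/cup = 21.0 g
plain yogurt: 0.25 tsp × 4/3 × 5 mL/tsp ≈ 1.7 mL
diced celery: 1.5 oz × 4/3 = 2.0 oz
shredded cheddar: 4 oz × 4/3 × 28.35 g/oz = 151.2 g
vegetable oil: (3 cup + 14 tbsp = 3.875 cup) × 4/3 × 240 mL/cup = 1240.0 mL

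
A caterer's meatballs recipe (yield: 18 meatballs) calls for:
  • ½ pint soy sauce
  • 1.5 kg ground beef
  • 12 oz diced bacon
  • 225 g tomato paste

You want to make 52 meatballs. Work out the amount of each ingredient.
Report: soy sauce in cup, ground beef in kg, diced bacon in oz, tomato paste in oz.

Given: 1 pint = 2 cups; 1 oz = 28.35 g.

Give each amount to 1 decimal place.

soy sauce: 2.9 cup; ground beef: 4.3 kg; diced bacon: 34.7 oz; tomato paste: 22.9 oz

Scaling factor: 52/18 = 26/9.
soy sauce: 0.5 pint × 26/9 × 2 cup/pint ≈ 2.9 cup
ground beef: 1.5 kg × 26/9 ≈ 4.3 kg
diced bacon: 12 oz × 26/9 ≈ 34.7 oz
tomato paste: 225 g × 26/9 ÷ 28.35 g/oz ≈ 22.9 oz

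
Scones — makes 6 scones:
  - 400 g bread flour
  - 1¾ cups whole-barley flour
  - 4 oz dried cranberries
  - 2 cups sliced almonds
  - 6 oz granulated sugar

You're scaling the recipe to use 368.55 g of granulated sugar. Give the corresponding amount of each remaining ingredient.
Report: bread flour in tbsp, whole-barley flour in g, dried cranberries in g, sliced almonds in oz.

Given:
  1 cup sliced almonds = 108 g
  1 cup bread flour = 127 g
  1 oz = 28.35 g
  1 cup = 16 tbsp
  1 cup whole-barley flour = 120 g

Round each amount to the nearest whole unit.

bread flour: 109 tbsp; whole-barley flour: 455 g; dried cranberries: 246 g; sliced almonds: 17 oz

The original recipe has 170.1 g of granulated sugar, so the scaling factor is 368.55 ÷ 170.1 = 13/6.
bread flour: 400 g × 13/6 ÷ 127 g/cup × 16 tbsp/cup ≈ 109 tbsp
whole-barley flour: 1.75 cup × 13/6 × 120 g/cup = 455 g
dried cranberries: 4 oz × 13/6 × 28.35 g/oz ≈ 246 g
sliced almonds: 2 cup × 13/6 × 108 g/cup ÷ 28.35 g/oz ≈ 17 oz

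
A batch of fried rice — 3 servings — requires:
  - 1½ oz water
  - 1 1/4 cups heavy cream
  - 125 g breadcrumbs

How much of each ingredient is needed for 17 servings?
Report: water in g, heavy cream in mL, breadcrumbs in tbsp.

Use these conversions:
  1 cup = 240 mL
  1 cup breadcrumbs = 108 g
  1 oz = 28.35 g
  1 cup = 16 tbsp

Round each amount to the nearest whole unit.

water: 241 g; heavy cream: 1700 mL; breadcrumbs: 105 tbsp

Scaling factor: 17/3.
water: 1.5 oz × 17/3 × 28.35 g/oz ≈ 241 g
heavy cream: 1.25 cup × 17/3 × 240 mL/cup = 1700 mL
breadcrumbs: 125 g × 17/3 ÷ 108 g/cup × 16 tbsp/cup ≈ 105 tbsp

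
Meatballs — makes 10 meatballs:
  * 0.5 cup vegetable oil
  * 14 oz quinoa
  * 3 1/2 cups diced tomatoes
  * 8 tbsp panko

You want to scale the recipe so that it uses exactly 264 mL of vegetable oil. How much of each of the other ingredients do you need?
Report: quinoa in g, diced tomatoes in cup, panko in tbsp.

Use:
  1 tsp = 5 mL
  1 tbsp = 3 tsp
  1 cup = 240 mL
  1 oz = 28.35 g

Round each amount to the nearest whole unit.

quinoa: 873 g; diced tomatoes: 8 cup; panko: 18 tbsp

The original recipe has 120 mL of vegetable oil, so the scaling factor is 264 ÷ 120 = 11/5 = 2.2.
quinoa: 14 oz × 11/5 × 28.35 g/oz ≈ 873 g
diced tomatoes: 3.5 cup × 11/5 ≈ 8 cup
panko: 8 tbsp × 11/5 ≈ 18 tbsp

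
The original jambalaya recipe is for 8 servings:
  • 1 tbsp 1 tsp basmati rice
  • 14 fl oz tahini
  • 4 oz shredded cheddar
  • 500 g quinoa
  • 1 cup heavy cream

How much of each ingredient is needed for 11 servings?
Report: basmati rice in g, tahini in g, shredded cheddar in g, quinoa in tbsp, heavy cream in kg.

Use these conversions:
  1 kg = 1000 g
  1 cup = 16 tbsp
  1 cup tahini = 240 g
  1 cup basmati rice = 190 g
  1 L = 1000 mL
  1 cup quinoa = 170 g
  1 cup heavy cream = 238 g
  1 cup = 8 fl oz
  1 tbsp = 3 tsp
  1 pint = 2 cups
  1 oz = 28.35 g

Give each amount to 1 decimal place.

Scaling factor: 11/8 = 1.375.
basmati rice: (1 tbsp + 1 tsp = 4/3 tbsp) × 11/8 ÷ 16 tbsp/cup × 190 g/cup ≈ 21.8 g
tahini: 14 fl oz × 11/8 ÷ 8 fl oz/cup × 240 g/cup = 577.5 g
shredded cheddar: 4 oz × 11/8 × 28.35 g/oz ≈ 155.9 g
quinoa: 500 g × 11/8 ÷ 170 g/cup × 16 tbsp/cup ≈ 64.7 tbsp
heavy cream: 1 cup × 11/8 × 238 g/cup ÷ 1000 g/kg ≈ 0.3 kg

basmati rice: 21.8 g; tahini: 577.5 g; shredded cheddar: 155.9 g; quinoa: 64.7 tbsp; heavy cream: 0.3 kg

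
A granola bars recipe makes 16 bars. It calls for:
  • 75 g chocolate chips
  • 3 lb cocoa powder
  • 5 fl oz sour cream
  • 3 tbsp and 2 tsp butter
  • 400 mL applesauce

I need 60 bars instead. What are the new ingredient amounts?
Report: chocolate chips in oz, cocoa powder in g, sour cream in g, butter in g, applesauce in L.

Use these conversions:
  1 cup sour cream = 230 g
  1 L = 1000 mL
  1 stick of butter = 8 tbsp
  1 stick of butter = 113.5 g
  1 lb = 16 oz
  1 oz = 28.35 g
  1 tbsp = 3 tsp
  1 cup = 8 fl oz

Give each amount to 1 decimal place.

chocolate chips: 9.9 oz; cocoa powder: 5103.0 g; sour cream: 539.1 g; butter: 195.1 g; applesauce: 1.5 L

Scaling factor: 60/16 = 15/4 = 3.75.
chocolate chips: 75 g × 15/4 ÷ 28.35 g/oz ≈ 9.9 oz
cocoa powder: 3 lb × 15/4 × 16 oz/lb × 28.35 g/oz = 5103.0 g
sour cream: 5 fl oz × 15/4 ÷ 8 fl oz/cup × 230 g/cup ≈ 539.1 g
butter: (3 tbsp + 2 tsp = 11/3 tbsp) × 15/4 ÷ 8 tbsp/stick × 113.5 g/stick ≈ 195.1 g
applesauce: 400 mL × 15/4 ÷ 1000 mL/L = 1.5 L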